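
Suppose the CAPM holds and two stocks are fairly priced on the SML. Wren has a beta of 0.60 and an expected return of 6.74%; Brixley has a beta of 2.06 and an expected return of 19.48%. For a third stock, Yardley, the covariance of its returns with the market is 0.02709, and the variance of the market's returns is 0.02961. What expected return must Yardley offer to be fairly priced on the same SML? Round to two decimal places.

MRP = (19.48% − 6.74%) / (2.06 − 0.60) = 8.7260%
R_f = 6.74% − 0.60 × 8.7260% = 1.5044%
β_Yardley = Cov / Var(R_m) = 0.02709 / 0.02961 = 0.9149
E(R_Yardley) = R_f + β × MRP = 1.5044% + 0.9149 × 8.7260% = 9.49%

9.49%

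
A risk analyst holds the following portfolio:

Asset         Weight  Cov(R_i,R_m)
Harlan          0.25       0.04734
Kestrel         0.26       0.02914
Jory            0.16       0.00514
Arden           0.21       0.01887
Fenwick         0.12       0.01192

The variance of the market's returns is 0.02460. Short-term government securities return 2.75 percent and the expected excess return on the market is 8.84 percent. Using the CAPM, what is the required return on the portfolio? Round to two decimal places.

11.96%

β_Harlan = 0.04734 / 0.02460 = 1.9244
β_Kestrel = 0.02914 / 0.02460 = 1.1846
β_Jory = 0.00514 / 0.02460 = 0.2089
β_Arden = 0.01887 / 0.02460 = 0.7671
β_Fenwick = 0.01192 / 0.02460 = 0.4846
β_P = Σ w_i β_i = 0.25×1.9244 + 0.26×1.1846 + 0.16×0.2089 + 0.21×0.7671 + 0.12×0.4846 = 1.0418
E(R_P) = R_f + β_P × MRP = 2.75% + 1.0418 × 8.84% = 11.96%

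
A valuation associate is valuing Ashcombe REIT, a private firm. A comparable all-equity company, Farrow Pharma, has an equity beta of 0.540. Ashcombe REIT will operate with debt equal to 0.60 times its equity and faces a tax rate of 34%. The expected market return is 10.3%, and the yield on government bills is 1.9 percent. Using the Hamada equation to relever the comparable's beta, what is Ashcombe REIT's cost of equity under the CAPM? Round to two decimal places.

8.23%

β_L = β_U × [1 + (1 − t)(D/E)] = 0.540 × [1 + (1 − 0.34) × 0.60]
    = 0.540 × [1 + 0.66 × 0.60] = 0.540 × 1.3960 = 0.7538
MRP = 10.3% − 1.9% = 8.40%
E(R) = R_f + β_L × MRP = 1.9% + 0.7538 × 8.4% = 8.23%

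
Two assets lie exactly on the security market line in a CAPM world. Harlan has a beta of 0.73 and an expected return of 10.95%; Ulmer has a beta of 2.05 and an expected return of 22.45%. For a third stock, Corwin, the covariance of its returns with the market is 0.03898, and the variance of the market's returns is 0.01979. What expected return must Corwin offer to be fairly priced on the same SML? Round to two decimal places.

MRP = (22.45% − 10.95%) / (2.05 − 0.73) = 8.7121%
R_f = 10.95% − 0.73 × 8.7121% = 4.5902%
β_Corwin = Cov / Var(R_m) = 0.03898 / 0.01979 = 1.9697
E(R_Corwin) = R_f + β × MRP = 4.5902% + 1.9697 × 8.7121% = 21.75%

21.75%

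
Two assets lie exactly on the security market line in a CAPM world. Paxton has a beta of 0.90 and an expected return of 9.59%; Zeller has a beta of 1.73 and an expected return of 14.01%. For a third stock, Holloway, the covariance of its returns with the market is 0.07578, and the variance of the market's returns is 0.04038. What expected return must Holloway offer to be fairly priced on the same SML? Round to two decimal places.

MRP = (14.01% − 9.59%) / (1.73 − 0.90) = 5.3253%
R_f = 9.59% − 0.90 × 5.3253% = 4.7972%
β_Holloway = Cov / Var(R_m) = 0.07578 / 0.04038 = 1.8767
E(R_Holloway) = R_f + β × MRP = 4.7972% + 1.8767 × 5.3253% = 14.79%

14.79%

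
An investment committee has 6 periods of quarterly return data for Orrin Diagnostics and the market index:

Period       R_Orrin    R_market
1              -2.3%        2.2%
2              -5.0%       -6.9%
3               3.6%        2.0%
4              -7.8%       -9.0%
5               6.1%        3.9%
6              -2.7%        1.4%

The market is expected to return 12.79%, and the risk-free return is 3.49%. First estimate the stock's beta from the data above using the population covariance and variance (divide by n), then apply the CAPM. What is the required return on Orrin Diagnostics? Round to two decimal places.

Mean R_i = (-2.3 − 5.0 + 3.6 − 7.8 + 6.1 − 2.7) / 6 = -1.3500%
Mean R_m = (2.2 − 6.9 + 2.0 − 9.0 + 3.9 + 1.4) / 6 = -1.0667%
Σ(R_i − R̄_i)(R_m − R̄_m) = 118.2100  ⇒  Cov = 118.2100 / 6 = 19.7017
Σ(R_m − R̄_m)² = 147.7933  ⇒  Var(R_m) = 147.7933 / 6 = 24.6322
β = Cov / Var(R_m) = 19.7017 / 24.6322 = 0.7998
MRP = 12.79% − 3.49% = 9.30%
E(R) = R_f + β × MRP = 3.49% + 0.7998 × 9.30% = 10.93%

10.93%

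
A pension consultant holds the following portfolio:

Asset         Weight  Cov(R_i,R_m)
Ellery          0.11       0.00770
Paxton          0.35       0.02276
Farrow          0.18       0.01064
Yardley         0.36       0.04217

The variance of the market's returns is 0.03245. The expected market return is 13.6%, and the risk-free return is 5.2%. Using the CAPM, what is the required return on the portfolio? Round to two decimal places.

11.91%

β_Ellery = 0.00770 / 0.03245 = 0.2373
β_Paxton = 0.02276 / 0.03245 = 0.7014
β_Farrow = 0.01064 / 0.03245 = 0.3279
β_Yardley = 0.04217 / 0.03245 = 1.2995
β_P = Σ w_i β_i = 0.11×0.2373 + 0.35×0.7014 + 0.18×0.3279 + 0.36×1.2995 = 0.7984
MRP = 13.6% − 5.2% = 8.40%
E(R_P) = R_f + β_P × MRP = 5.2% + 0.7984 × 8.4% = 11.91%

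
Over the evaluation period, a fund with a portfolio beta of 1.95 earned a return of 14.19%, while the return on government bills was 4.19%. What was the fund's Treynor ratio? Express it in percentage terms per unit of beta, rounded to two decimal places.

Treynor = (R_P − R_f) / β_P = (14.19% − 4.19%) / 1.9500 = 10.00% / 1.9500 = 5.13%

5.13%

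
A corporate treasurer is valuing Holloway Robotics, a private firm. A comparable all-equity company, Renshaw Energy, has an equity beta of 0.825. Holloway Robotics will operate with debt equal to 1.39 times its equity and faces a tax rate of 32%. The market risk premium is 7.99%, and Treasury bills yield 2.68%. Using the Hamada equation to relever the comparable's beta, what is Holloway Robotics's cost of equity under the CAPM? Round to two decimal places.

15.50%

β_L = β_U × [1 + (1 − t)(D/E)] = 0.825 × [1 + (1 − 0.32) × 1.39]
    = 0.825 × [1 + 0.68 × 1.39] = 0.825 × 1.9452 = 1.6048
E(R) = R_f + β_L × MRP = 2.68% + 1.6048 × 7.99% = 15.50%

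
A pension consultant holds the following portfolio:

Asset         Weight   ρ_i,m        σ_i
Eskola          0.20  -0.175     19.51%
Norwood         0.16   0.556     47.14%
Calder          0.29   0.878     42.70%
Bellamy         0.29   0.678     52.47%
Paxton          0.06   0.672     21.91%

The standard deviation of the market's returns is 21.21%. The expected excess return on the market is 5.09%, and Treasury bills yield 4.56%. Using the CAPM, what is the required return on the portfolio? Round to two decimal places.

10.70%

β_Eskola = -0.175 × 19.51% / 21.21% = -0.1610
β_Norwood = 0.556 × 47.14% / 21.21% = 1.2357
β_Calder = 0.878 × 42.70% / 21.21% = 1.7676
β_Bellamy = 0.678 × 52.47% / 21.21% = 1.6773
β_Paxton = 0.672 × 21.91% / 21.21% = 0.6942
β_P = Σ w_i β_i = 0.20×-0.1610 + 0.16×1.2357 + 0.29×1.7676 + 0.29×1.6773 + 0.06×0.6942 = 1.2062
E(R_P) = R_f + β_P × MRP = 4.56% + 1.2062 × 5.09% = 10.70%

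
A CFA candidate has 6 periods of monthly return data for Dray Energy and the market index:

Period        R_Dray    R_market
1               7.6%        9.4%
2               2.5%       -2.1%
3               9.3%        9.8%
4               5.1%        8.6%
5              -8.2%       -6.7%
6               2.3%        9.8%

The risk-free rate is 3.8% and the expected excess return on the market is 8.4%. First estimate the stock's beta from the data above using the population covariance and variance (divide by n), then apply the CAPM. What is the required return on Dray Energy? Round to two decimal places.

9.79%

Mean R_i = (7.6 + 2.5 + 9.3 + 5.1 − 8.2 + 2.3) / 6 = 3.1000%
Mean R_m = (9.4 − 2.1 + 9.8 + 8.6 − 6.7 + 9.8) / 6 = 4.8000%
Σ(R_i − R̄_i)(R_m − R̄_m) = 189.3900  ⇒  Cov = 189.3900 / 6 = 31.5650
Σ(R_m − R̄_m)² = 265.4600  ⇒  Var(R_m) = 265.4600 / 6 = 44.2433
β = Cov / Var(R_m) = 31.5650 / 44.2433 = 0.7134
E(R) = R_f + β × MRP = 3.8% + 0.7134 × 8.4% = 9.79%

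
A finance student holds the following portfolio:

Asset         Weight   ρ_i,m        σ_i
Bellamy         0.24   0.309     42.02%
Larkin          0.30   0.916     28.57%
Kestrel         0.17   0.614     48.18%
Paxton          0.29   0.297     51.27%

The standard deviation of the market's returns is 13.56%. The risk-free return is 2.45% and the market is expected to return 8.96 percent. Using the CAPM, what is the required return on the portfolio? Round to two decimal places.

β_Bellamy = 0.309 × 42.02% / 13.56% = 0.9575
β_Larkin = 0.916 × 28.57% / 13.56% = 1.9299
β_Kestrel = 0.614 × 48.18% / 13.56% = 2.1816
β_Paxton = 0.297 × 51.27% / 13.56% = 1.1229
β_P = Σ w_i β_i = 0.24×0.9575 + 0.30×1.9299 + 0.17×2.1816 + 0.29×1.1229 = 1.5053
MRP = 8.96% − 2.45% = 6.51%
E(R_P) = R_f + β_P × MRP = 2.45% + 1.5053 × 6.51% = 12.25%

12.25%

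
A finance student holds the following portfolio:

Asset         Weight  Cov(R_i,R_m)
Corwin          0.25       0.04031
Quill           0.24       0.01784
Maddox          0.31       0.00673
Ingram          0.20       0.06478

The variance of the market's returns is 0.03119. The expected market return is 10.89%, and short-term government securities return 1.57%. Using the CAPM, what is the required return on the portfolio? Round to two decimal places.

β_Corwin = 0.04031 / 0.03119 = 1.2924
β_Quill = 0.01784 / 0.03119 = 0.5720
β_Maddox = 0.00673 / 0.03119 = 0.2158
β_Ingram = 0.06478 / 0.03119 = 2.0769
β_P = Σ w_i β_i = 0.25×1.2924 + 0.24×0.5720 + 0.31×0.2158 + 0.20×2.0769 = 0.9427
MRP = 10.89% − 1.57% = 9.32%
E(R_P) = R_f + β_P × MRP = 1.57% + 0.9427 × 9.32% = 10.36%

10.36%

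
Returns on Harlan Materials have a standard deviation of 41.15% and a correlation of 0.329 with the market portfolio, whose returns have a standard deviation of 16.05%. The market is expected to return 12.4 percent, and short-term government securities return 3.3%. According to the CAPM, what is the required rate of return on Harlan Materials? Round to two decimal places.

β = ρ × σ_i / σ_m = 0.329 × 41.15% / 16.05% = 0.8435
MRP = 12.4% − 3.3% = 9.10%
E(R) = 3.3% + 0.8435 × 9.1% = 10.98%

10.98%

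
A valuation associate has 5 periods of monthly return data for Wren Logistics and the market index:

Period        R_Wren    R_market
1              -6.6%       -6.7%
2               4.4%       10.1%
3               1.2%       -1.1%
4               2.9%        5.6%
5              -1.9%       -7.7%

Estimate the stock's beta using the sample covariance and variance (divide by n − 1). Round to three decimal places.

0.495

Mean R_i = (-6.6 + 4.4 + 1.2 + 2.9 − 1.9) / 5 = 0.0000%
Mean R_m = (-6.7 + 10.1 − 1.1 + 5.6 − 7.7) / 5 = 0.0400%
Σ(R_i − R̄_i)(R_m − R̄_m) = 118.2100  ⇒  Cov = 118.2100 / 4 = 29.5525
Σ(R_m − R̄_m)² = 238.7520  ⇒  Var(R_m) = 238.7520 / 4 = 59.6880
β = Cov / Var(R_m) = 29.5525 / 59.6880 = 0.4951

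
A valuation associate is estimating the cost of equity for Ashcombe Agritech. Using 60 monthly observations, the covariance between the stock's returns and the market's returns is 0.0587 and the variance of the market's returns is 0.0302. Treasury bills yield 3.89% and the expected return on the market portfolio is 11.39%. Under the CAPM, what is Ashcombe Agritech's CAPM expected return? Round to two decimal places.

18.47%

β = Cov(R_i, R_m) / Var(R_m) = 0.0587 / 0.0302 = 1.9437
MRP = 11.39% − 3.89% = 7.50%
E(R) = R_f + β × MRP = 3.89% + 1.9437 × 7.50% = 18.47%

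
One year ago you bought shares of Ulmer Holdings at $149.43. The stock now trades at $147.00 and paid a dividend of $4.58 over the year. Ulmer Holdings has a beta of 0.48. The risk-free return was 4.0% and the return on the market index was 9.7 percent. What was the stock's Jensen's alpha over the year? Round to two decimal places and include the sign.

Realised HPR = (P1 + D1 − P0) / P0 = (147.00 + 4.58 − 149.43) / 149.43 = 2.15 / 149.43 = 1.4388%
MRP = 9.7% − 4.0% = 5.70%
CAPM required = R_f + β·MRP = 4.0% + 0.48 × 5.7% = 6.7360%
α = realised − required = 1.4388% − 6.7360% = -5.30%

-5.30%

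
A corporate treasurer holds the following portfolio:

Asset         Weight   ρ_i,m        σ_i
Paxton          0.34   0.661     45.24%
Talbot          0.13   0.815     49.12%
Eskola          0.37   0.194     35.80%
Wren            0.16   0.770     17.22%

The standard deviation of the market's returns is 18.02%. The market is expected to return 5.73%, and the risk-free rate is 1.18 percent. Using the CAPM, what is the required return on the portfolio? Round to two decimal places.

β_Paxton = 0.661 × 45.24% / 18.02% = 1.6595
β_Talbot = 0.815 × 49.12% / 18.02% = 2.2216
β_Eskola = 0.194 × 35.80% / 18.02% = 0.3854
β_Wren = 0.770 × 17.22% / 18.02% = 0.7358
β_P = Σ w_i β_i = 0.34×1.6595 + 0.13×2.2216 + 0.37×0.3854 + 0.16×0.7358 = 1.1134
MRP = 5.73% − 1.18% = 4.55%
E(R_P) = R_f + β_P × MRP = 1.18% + 1.1134 × 4.55% = 6.25%

6.25%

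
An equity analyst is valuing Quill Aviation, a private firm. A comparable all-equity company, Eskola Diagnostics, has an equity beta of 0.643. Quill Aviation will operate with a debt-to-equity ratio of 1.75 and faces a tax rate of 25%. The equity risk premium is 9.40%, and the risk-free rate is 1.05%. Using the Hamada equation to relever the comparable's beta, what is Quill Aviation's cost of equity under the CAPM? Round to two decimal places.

β_L = β_U × [1 + (1 − t)(D/E)] = 0.643 × [1 + (1 − 0.25) × 1.75]
    = 0.643 × [1 + 0.75 × 1.75] = 0.643 × 2.3125 = 1.4869
E(R) = R_f + β_L × MRP = 1.05% + 1.4869 × 9.40% = 15.03%

15.03%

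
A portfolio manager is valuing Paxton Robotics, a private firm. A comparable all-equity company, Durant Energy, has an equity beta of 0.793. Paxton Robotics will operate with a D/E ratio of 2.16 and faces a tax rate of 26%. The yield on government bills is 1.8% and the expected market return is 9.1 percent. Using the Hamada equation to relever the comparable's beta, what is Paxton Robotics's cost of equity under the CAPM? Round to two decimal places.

β_L = β_U × [1 + (1 − t)(D/E)] = 0.793 × [1 + (1 − 0.26) × 2.16]
    = 0.793 × [1 + 0.74 × 2.16] = 0.793 × 2.5984 = 2.0605
MRP = 9.1% − 1.8% = 7.30%
E(R) = R_f + β_L × MRP = 1.8% + 2.0605 × 7.3% = 16.84%

16.84%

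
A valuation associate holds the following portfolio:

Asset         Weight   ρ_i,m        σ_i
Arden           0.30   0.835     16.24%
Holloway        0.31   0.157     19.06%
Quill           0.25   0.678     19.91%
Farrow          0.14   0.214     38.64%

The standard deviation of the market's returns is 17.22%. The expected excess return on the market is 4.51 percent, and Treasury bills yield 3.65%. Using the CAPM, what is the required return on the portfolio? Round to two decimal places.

6.15%

β_Arden = 0.835 × 16.24% / 17.22% = 0.7875
β_Holloway = 0.157 × 19.06% / 17.22% = 0.1738
β_Quill = 0.678 × 19.91% / 17.22% = 0.7839
β_Farrow = 0.214 × 38.64% / 17.22% = 0.4802
β_P = Σ w_i β_i = 0.30×0.7875 + 0.31×0.1738 + 0.25×0.7839 + 0.14×0.4802 = 0.5533
E(R_P) = R_f + β_P × MRP = 3.65% + 0.5533 × 4.51% = 6.15%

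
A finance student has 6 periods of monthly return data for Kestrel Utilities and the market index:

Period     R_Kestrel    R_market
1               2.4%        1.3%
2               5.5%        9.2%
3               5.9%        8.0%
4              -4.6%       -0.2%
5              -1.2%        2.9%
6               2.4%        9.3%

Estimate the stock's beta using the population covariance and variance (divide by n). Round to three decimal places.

Mean R_i = (2.4 + 5.5 + 5.9 − 4.6 − 1.2 + 2.4) / 6 = 1.7333%
Mean R_m = (1.3 + 9.2 + 8.0 − 0.2 + 2.9 + 9.3) / 6 = 5.0833%
Σ(R_i − R̄_i)(R_m − R̄_m) = 67.8133  ⇒  Cov = 67.8133 / 6 = 11.3022
Σ(R_m − R̄_m)² = 90.2283  ⇒  Var(R_m) = 90.2283 / 6 = 15.0381
β = Cov / Var(R_m) = 11.3022 / 15.0381 = 0.7516

0.752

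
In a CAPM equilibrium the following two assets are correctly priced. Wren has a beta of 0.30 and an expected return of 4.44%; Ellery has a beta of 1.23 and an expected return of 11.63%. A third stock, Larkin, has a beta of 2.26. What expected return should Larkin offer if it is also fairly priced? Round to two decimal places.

MRP (SML slope) = (11.63% − 4.44%) / (1.23 − 0.30) = 7.19% / 0.93 = 7.7312%
R_f (intercept) = 4.44% − 0.30 × 7.7312% = 2.1206%
E(R_Larkin) = R_f + β × MRP = 2.1206% + 2.26 × 7.7312% = 19.59%

19.59%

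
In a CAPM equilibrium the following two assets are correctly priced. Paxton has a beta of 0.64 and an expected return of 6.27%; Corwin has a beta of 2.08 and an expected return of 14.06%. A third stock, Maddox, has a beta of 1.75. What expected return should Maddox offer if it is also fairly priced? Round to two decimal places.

MRP (SML slope) = (14.06% − 6.27%) / (2.08 − 0.64) = 7.79% / 1.44 = 5.4097%
R_f (intercept) = 6.27% − 0.64 × 5.4097% = 2.8078%
E(R_Maddox) = R_f + β × MRP = 2.8078% + 1.75 × 5.4097% = 12.27%

12.27%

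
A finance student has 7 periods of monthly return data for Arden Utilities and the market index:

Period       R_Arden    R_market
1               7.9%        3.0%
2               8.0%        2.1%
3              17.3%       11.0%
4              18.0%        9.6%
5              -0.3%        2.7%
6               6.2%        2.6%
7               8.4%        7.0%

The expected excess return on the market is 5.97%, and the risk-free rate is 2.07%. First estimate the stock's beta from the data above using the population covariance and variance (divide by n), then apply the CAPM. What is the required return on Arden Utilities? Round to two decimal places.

Mean R_i = (7.9 + 8.0 + 17.3 + 18.0 − 0.3 + 6.2 + 8.4) / 7 = 9.3571%
Mean R_m = (3.0 + 2.1 + 11.0 + 9.6 + 2.7 + 2.6 + 7.0) / 7 = 5.4286%
Σ(R_i − R̄_i)(R_m − R̄_m) = 122.1386  ⇒  Cov = 122.1386 / 7 = 17.4484
Σ(R_m − R̄_m)² = 83.3343  ⇒  Var(R_m) = 83.3343 / 7 = 11.9049
β = Cov / Var(R_m) = 17.4484 / 11.9049 = 1.4656
E(R) = R_f + β × MRP = 2.07% + 1.4656 × 5.97% = 10.82%

10.82%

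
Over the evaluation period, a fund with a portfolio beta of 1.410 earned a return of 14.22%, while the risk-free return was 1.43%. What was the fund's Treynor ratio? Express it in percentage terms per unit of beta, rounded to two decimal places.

Treynor = (R_P − R_f) / β_P = (14.22% − 1.43%) / 1.4100 = 12.79% / 1.4100 = 9.07%

9.07%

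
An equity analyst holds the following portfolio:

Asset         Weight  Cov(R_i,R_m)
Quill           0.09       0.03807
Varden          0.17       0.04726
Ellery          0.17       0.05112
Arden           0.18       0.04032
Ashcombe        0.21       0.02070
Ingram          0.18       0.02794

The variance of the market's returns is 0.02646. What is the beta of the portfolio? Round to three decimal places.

β_Quill = 0.03807 / 0.02646 = 1.4388
β_Varden = 0.04726 / 0.02646 = 1.7861
β_Ellery = 0.05112 / 0.02646 = 1.9320
β_Arden = 0.04032 / 0.02646 = 1.5238
β_Ashcombe = 0.02070 / 0.02646 = 0.7823
β_Ingram = 0.02794 / 0.02646 = 1.0559
β_P = Σ w_i β_i = 0.09×1.4388 + 0.17×1.7861 + 0.17×1.9320 + 0.18×1.5238 + 0.21×0.7823 + 0.18×1.0559 = 1.3902

1.390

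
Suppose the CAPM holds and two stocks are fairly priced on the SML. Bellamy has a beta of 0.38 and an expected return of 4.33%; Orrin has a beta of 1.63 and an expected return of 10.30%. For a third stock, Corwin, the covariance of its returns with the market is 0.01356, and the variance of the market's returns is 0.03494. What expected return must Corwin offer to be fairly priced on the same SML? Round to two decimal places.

4.37%

MRP = (10.30% − 4.33%) / (1.63 − 0.38) = 4.7760%
R_f = 4.33% − 0.38 × 4.7760% = 2.5151%
β_Corwin = Cov / Var(R_m) = 0.01356 / 0.03494 = 0.3881
E(R_Corwin) = R_f + β × MRP = 2.5151% + 0.3881 × 4.7760% = 4.37%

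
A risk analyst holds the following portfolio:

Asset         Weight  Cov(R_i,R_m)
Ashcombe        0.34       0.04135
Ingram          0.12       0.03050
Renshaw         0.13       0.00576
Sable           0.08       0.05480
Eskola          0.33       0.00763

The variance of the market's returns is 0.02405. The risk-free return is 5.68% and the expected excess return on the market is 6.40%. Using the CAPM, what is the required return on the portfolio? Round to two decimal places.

12.43%

β_Ashcombe = 0.04135 / 0.02405 = 1.7193
β_Ingram = 0.03050 / 0.02405 = 1.2682
β_Renshaw = 0.00576 / 0.02405 = 0.2395
β_Sable = 0.05480 / 0.02405 = 2.2786
β_Eskola = 0.00763 / 0.02405 = 0.3173
β_P = Σ w_i β_i = 0.34×1.7193 + 0.12×1.2682 + 0.13×0.2395 + 0.08×2.2786 + 0.33×0.3173 = 1.0549
E(R_P) = R_f + β_P × MRP = 5.68% + 1.0549 × 6.40% = 12.43%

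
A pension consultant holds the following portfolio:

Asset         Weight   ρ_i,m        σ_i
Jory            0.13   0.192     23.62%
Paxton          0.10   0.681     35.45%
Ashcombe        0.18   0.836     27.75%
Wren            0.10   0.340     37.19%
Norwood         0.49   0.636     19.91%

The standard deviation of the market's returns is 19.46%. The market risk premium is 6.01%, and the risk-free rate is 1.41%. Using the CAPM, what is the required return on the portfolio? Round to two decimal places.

β_Jory = 0.192 × 23.62% / 19.46% = 0.2330
β_Paxton = 0.681 × 35.45% / 19.46% = 1.2406
β_Ashcombe = 0.836 × 27.75% / 19.46% = 1.1921
β_Wren = 0.340 × 37.19% / 19.46% = 0.6498
β_Norwood = 0.636 × 19.91% / 19.46% = 0.6507
β_P = Σ w_i β_i = 0.13×0.2330 + 0.10×1.2406 + 0.18×1.1921 + 0.10×0.6498 + 0.49×0.6507 = 0.7528
E(R_P) = R_f + β_P × MRP = 1.41% + 0.7528 × 6.01% = 5.93%

5.93%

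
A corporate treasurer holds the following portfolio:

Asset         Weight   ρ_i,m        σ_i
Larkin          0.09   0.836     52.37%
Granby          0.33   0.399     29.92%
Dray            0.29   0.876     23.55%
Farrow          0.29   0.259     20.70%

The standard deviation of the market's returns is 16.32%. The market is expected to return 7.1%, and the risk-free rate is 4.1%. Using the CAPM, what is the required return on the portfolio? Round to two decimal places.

6.93%

β_Larkin = 0.836 × 52.37% / 16.32% = 2.6827
β_Granby = 0.399 × 29.92% / 16.32% = 0.7315
β_Dray = 0.876 × 23.55% / 16.32% = 1.2641
β_Farrow = 0.259 × 20.70% / 16.32% = 0.3285
β_P = Σ w_i β_i = 0.09×2.6827 + 0.33×0.7315 + 0.29×1.2641 + 0.29×0.3285 = 0.9447
MRP = 7.1% − 4.1% = 3.00%
E(R_P) = R_f + β_P × MRP = 4.1% + 0.9447 × 3.0% = 6.93%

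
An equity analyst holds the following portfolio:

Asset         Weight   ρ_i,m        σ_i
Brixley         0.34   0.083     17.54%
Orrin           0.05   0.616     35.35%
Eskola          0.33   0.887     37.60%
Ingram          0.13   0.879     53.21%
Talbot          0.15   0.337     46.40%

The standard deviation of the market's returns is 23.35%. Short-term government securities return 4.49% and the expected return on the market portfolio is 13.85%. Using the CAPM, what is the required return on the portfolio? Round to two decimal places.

12.91%

β_Brixley = 0.083 × 17.54% / 23.35% = 0.0623
β_Orrin = 0.616 × 35.35% / 23.35% = 0.9326
β_Eskola = 0.887 × 37.60% / 23.35% = 1.4283
β_Ingram = 0.879 × 53.21% / 23.35% = 2.0031
β_Talbot = 0.337 × 46.40% / 23.35% = 0.6697
β_P = Σ w_i β_i = 0.34×0.0623 + 0.05×0.9326 + 0.33×1.4283 + 0.13×2.0031 + 0.15×0.6697 = 0.9000
MRP = 13.85% − 4.49% = 9.36%
E(R_P) = R_f + β_P × MRP = 4.49% + 0.9000 × 9.36% = 12.91%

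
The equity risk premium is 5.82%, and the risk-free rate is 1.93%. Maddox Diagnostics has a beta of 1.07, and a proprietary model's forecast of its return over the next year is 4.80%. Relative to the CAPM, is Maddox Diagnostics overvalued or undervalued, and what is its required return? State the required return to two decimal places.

Required return = R_f + β·MRP = 1.93% + 1.07 × 5.82% = 8.16%
Forecast 4.80% < required 8.16% → the stock plots below the SML → overvalued.

Overvalued; required return 8.16%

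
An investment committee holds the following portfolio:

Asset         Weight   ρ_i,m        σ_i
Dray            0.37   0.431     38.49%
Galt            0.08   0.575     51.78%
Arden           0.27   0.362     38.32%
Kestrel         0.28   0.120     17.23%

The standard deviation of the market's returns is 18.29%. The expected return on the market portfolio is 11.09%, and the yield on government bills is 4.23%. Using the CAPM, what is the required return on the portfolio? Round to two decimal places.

β_Dray = 0.431 × 38.49% / 18.29% = 0.9070
β_Galt = 0.575 × 51.78% / 18.29% = 1.6279
β_Arden = 0.362 × 38.32% / 18.29% = 0.7584
β_Kestrel = 0.120 × 17.23% / 18.29% = 0.1130
β_P = Σ w_i β_i = 0.37×0.9070 + 0.08×1.6279 + 0.27×0.7584 + 0.28×0.1130 = 0.7022
MRP = 11.09% − 4.23% = 6.86%
E(R_P) = R_f + β_P × MRP = 4.23% + 0.7022 × 6.86% = 9.05%

9.05%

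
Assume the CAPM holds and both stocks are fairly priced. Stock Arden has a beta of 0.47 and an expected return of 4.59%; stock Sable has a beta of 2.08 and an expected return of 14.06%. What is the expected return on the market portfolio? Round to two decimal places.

7.71%

Both satisfy E(R) = R_f + β·MRP, so the slope of the SML is
MRP = (14.06% − 4.59%) / (2.08 − 0.47) = 9.47% / 1.61 = 5.8820%
R_f = E(R_Arden) − β_Arden·MRP = 4.59% − 0.47 × 5.8820% = 1.8255%
E(R_m) = R_f + MRP = 1.8255% + 5.8820% = 7.71%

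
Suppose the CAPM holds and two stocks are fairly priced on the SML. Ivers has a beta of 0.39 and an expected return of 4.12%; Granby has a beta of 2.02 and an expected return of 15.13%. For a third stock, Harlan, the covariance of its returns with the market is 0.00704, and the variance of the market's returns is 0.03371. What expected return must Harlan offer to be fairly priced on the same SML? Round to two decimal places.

MRP = (15.13% − 4.12%) / (2.02 − 0.39) = 6.7546%
R_f = 4.12% − 0.39 × 6.7546% = 1.4857%
β_Harlan = Cov / Var(R_m) = 0.00704 / 0.03371 = 0.2088
E(R_Harlan) = R_f + β × MRP = 1.4857% + 0.2088 × 6.7546% = 2.90%

2.90%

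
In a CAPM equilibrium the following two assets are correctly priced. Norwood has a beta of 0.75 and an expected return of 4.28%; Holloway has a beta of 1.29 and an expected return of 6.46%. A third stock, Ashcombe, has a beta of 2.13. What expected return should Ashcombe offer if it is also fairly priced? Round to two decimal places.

9.85%

MRP (SML slope) = (6.46% − 4.28%) / (1.29 − 0.75) = 2.18% / 0.54 = 4.0370%
R_f (intercept) = 4.28% − 0.75 × 4.0370% = 1.2523%
E(R_Ashcombe) = R_f + β × MRP = 1.2523% + 2.13 × 4.0370% = 9.85%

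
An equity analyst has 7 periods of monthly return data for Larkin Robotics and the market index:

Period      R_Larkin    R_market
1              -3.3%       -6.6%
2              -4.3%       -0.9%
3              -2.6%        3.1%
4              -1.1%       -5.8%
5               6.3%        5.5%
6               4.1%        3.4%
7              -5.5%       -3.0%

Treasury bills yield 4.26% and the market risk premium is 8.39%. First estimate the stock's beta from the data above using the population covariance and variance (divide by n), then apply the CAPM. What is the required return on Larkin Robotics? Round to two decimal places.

Mean R_i = (-3.3 − 4.3 − 2.6 − 1.1 + 6.3 + 4.1 − 5.5) / 7 = -0.9143%
Mean R_m = (-6.6 − 0.9 + 3.1 − 5.8 + 5.5 + 3.4 − 3.0) / 7 = -0.6143%
Σ(R_i − R̄_i)(R_m − R̄_m) = 85.1286  ⇒  Cov = 85.1286 / 7 = 12.1612
Σ(R_m − R̄_m)² = 135.7886  ⇒  Var(R_m) = 135.7886 / 7 = 19.3984
β = Cov / Var(R_m) = 12.1612 / 19.3984 = 0.6269
E(R) = R_f + β × MRP = 4.26% + 0.6269 × 8.39% = 9.52%

9.52%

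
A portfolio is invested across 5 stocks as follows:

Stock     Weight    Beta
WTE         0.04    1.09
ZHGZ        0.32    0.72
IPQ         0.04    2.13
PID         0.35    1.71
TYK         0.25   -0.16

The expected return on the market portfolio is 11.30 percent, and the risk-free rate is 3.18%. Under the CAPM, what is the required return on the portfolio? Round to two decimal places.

β_P = Σ w_i β_i = 0.04×1.09 + 0.32×0.72 + 0.04×2.13 + 0.35×1.71 + 0.25×-0.16 = 0.9177
MRP = 11.30% − 3.18% = 8.12%
E(R_P) = R_f + β_P × MRP = 3.18% + 0.9177 × 8.12% = 10.63%

10.63%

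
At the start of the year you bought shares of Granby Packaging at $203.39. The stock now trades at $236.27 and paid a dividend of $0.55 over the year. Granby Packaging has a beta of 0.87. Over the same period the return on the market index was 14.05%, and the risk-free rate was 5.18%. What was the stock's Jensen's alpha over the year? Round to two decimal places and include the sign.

Realised HPR = (P1 + D1 − P0) / P0 = (236.27 + 0.55 − 203.39) / 203.39 = 33.43 / 203.39 = 16.4364%
MRP = 14.05% − 5.18% = 8.87%
CAPM required = R_f + β·MRP = 5.18% + 0.87 × 8.87% = 12.8969%
α = realised − required = 16.4364% − 12.8969% = +3.54%

+3.54%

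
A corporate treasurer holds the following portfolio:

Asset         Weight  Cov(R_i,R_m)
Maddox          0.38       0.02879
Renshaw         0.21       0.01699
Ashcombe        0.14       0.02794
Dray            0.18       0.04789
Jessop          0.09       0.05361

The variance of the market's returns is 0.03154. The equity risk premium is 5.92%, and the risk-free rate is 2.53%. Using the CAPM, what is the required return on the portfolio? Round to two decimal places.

8.51%

β_Maddox = 0.02879 / 0.03154 = 0.9128
β_Renshaw = 0.01699 / 0.03154 = 0.5387
β_Ashcombe = 0.02794 / 0.03154 = 0.8859
β_Dray = 0.04789 / 0.03154 = 1.5184
β_Jessop = 0.05361 / 0.03154 = 1.6997
β_P = Σ w_i β_i = 0.38×0.9128 + 0.21×0.5387 + 0.14×0.8859 + 0.18×1.5184 + 0.09×1.6997 = 1.0103
E(R_P) = R_f + β_P × MRP = 2.53% + 1.0103 × 5.92% = 8.51%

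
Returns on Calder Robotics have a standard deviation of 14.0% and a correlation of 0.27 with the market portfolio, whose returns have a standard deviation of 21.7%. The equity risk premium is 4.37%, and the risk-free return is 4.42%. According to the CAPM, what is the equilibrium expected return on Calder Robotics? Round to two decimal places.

5.18%

β = ρ × σ_i / σ_m = 0.27 × 14.0% / 21.7% = 0.1742
E(R) = 4.42% + 0.1742 × 4.37% = 5.18%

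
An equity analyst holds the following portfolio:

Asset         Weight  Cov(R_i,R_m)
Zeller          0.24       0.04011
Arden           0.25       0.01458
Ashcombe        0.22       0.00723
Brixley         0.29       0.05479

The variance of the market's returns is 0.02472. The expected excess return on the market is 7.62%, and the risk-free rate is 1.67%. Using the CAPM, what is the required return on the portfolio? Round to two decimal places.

11.15%

β_Zeller = 0.04011 / 0.02472 = 1.6226
β_Arden = 0.01458 / 0.02472 = 0.5898
β_Ashcombe = 0.00723 / 0.02472 = 0.2925
β_Brixley = 0.05479 / 0.02472 = 2.2164
β_P = Σ w_i β_i = 0.24×1.6226 + 0.25×0.5898 + 0.22×0.2925 + 0.29×2.2164 = 1.2440
E(R_P) = R_f + β_P × MRP = 1.67% + 1.2440 × 7.62% = 11.15%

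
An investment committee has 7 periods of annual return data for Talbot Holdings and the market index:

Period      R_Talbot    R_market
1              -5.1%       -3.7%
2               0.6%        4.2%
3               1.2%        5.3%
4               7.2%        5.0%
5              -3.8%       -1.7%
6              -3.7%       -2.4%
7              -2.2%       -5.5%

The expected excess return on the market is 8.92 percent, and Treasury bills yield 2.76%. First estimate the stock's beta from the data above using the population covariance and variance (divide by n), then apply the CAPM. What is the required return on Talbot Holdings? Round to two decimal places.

Mean R_i = (-5.1 + 0.6 + 1.2 + 7.2 − 3.8 − 3.7 − 2.2) / 7 = -0.8286%
Mean R_m = (-3.7 + 4.2 + 5.3 + 5.0 − 1.7 − 2.4 − 5.5) / 7 = 0.1714%
Σ(R_i − R̄_i)(R_m − R̄_m) = 92.1843  ⇒  Cov = 92.1843 / 7 = 13.1692
Σ(R_m − R̄_m)² = 123.1143  ⇒  Var(R_m) = 123.1143 / 7 = 17.5878
β = Cov / Var(R_m) = 13.1692 / 17.5878 = 0.7488
E(R) = R_f + β × MRP = 2.76% + 0.7488 × 8.92% = 9.44%

9.44%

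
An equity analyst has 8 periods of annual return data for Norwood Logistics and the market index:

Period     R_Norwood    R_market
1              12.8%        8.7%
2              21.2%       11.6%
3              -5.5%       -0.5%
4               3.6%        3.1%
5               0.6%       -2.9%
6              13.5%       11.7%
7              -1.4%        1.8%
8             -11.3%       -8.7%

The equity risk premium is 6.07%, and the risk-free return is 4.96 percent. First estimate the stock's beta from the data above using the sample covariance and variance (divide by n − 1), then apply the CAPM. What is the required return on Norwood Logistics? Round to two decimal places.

Mean R_i = (12.8 + 21.2 − 5.5 + 3.6 + 0.6 + 13.5 − 1.4 − 11.3) / 8 = 4.1875%
Mean R_m = (8.7 + 11.6 − 0.5 + 3.1 − 2.9 + 11.7 + 1.8 − 8.7) / 8 = 3.1000%
Σ(R_i − R̄_i)(R_m − R̄_m) = 519.3400  ⇒  Cov = 519.3400 / 7 = 74.1914
Σ(R_m − R̄_m)² = 367.4600  ⇒  Var(R_m) = 367.4600 / 7 = 52.4943
β = Cov / Var(R_m) = 74.1914 / 52.4943 = 1.4133
E(R) = R_f + β × MRP = 4.96% + 1.4133 × 6.07% = 13.54%

13.54%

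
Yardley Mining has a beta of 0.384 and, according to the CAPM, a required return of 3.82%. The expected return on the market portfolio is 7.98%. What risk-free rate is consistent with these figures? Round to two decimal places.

1.23%

E(R) = R_f + β(E(R_m) − R_f) = R_f(1 − β) + β·E(R_m)
3.82% = R_f × (1 − 0.384) + 0.384 × 7.98%
3.82% = R_f × 0.616 + 3.06432%
R_f = (3.82% − 3.06432%) / 0.616 = 1.23%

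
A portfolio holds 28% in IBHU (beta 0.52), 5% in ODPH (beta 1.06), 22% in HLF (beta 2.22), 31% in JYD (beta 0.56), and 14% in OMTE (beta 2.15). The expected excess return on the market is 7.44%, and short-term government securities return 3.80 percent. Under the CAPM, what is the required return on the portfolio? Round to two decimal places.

β_P = Σ w_i β_i = 0.28×0.52 + 0.05×1.06 + 0.22×2.22 + 0.31×0.56 + 0.14×2.15 = 1.1616
E(R_P) = R_f + β_P × MRP = 3.80% + 1.1616 × 7.44% = 12.44%

12.44%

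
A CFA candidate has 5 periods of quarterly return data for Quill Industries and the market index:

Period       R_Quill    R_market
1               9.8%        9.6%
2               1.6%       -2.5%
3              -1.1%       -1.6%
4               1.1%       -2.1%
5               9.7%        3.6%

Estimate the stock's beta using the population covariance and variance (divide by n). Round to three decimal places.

0.874

Mean R_i = (9.8 + 1.6 − 1.1 + 1.1 + 9.7) / 5 = 4.2200%
Mean R_m = (9.6 − 2.5 − 1.6 − 2.1 + 3.6) / 5 = 1.4000%
Σ(R_i − R̄_i)(R_m − R̄_m) = 94.9100  ⇒  Cov = 94.9100 / 5 = 18.9820
Σ(R_m − R̄_m)² = 108.5400  ⇒  Var(R_m) = 108.5400 / 5 = 21.7080
β = Cov / Var(R_m) = 18.9820 / 21.7080 = 0.8744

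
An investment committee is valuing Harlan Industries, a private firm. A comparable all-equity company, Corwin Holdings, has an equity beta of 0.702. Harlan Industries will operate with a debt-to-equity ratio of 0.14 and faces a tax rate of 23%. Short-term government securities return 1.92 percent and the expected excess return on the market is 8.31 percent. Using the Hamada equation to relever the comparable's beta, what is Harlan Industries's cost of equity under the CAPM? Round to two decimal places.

8.38%

β_L = β_U × [1 + (1 − t)(D/E)] = 0.702 × [1 + (1 − 0.23) × 0.14]
    = 0.702 × [1 + 0.77 × 0.14] = 0.702 × 1.1078 = 0.7777
E(R) = R_f + β_L × MRP = 1.92% + 0.7777 × 8.31% = 8.38%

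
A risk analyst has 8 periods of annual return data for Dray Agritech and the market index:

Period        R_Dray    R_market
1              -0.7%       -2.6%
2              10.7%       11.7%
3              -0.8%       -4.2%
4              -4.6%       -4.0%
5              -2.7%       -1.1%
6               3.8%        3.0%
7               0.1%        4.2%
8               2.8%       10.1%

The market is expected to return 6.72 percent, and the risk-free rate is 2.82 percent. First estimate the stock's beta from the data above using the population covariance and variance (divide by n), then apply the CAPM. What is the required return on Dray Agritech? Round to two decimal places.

5.32%

Mean R_i = (-0.7 + 10.7 − 0.8 − 4.6 − 2.7 + 3.8 + 0.1 + 2.8) / 8 = 1.0750%
Mean R_m = (-2.6 + 11.7 − 4.2 − 4.0 − 1.1 + 3.0 + 4.2 + 10.1) / 8 = 2.1375%
Σ(R_i − R̄_i)(R_m − R̄_m) = 173.4575  ⇒  Cov = 173.4575 / 8 = 21.6822
Σ(R_m − R̄_m)² = 270.5988  ⇒  Var(R_m) = 270.5988 / 8 = 33.8249
β = Cov / Var(R_m) = 21.6822 / 33.8249 = 0.6410
MRP = 6.72% − 2.82% = 3.90%
E(R) = R_f + β × MRP = 2.82% + 0.6410 × 3.90% = 5.32%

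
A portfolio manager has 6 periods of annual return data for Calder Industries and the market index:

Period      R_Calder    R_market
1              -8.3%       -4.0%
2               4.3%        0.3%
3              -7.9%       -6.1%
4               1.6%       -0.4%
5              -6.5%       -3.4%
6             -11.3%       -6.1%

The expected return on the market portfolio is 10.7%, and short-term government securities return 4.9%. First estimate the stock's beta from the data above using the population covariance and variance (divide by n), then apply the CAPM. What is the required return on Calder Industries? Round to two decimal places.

Mean R_i = (-8.3 + 4.3 − 7.9 + 1.6 − 6.5 − 11.3) / 6 = -4.6833%
Mean R_m = (-4.0 + 0.3 − 6.1 − 0.4 − 3.4 − 6.1) / 6 = -3.2833%
Σ(R_i − R̄_i)(R_m − R̄_m) = 80.8083  ⇒  Cov = 80.8083 / 6 = 13.4681
Σ(R_m − R̄_m)² = 37.5483  ⇒  Var(R_m) = 37.5483 / 6 = 6.2581
β = Cov / Var(R_m) = 13.4681 / 6.2581 = 2.1521
MRP = 10.7% − 4.9% = 5.80%
E(R) = R_f + β × MRP = 4.9% + 2.1521 × 5.8% = 17.38%

17.38%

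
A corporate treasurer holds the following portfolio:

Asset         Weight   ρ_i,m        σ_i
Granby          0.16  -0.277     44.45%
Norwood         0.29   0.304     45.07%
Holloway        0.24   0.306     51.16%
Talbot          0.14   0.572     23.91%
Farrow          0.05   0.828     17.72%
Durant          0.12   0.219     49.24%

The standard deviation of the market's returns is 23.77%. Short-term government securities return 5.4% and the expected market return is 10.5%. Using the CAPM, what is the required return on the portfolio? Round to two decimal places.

7.48%

β_Granby = -0.277 × 44.45% / 23.77% = -0.5180
β_Norwood = 0.304 × 45.07% / 23.77% = 0.5764
β_Holloway = 0.306 × 51.16% / 23.77% = 0.6586
β_Talbot = 0.572 × 23.91% / 23.77% = 0.5754
β_Farrow = 0.828 × 17.72% / 23.77% = 0.6173
β_Durant = 0.219 × 49.24% / 23.77% = 0.4537
β_P = Σ w_i β_i = 0.16×-0.5180 + 0.29×0.5764 + 0.24×0.6586 + 0.14×0.5754 + 0.05×0.6173 + 0.12×0.4537 = 0.4082
MRP = 10.5% − 5.4% = 5.10%
E(R_P) = R_f + β_P × MRP = 5.4% + 0.4082 × 5.1% = 7.48%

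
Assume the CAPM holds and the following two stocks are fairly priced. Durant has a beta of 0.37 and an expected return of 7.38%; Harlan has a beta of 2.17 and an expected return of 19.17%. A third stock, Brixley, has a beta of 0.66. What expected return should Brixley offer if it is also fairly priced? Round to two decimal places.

9.28%

MRP (SML slope) = (19.17% − 7.38%) / (2.17 − 0.37) = 11.79% / 1.80 = 6.5500%
R_f (intercept) = 7.38% − 0.37 × 6.5500% = 4.9565%
E(R_Brixley) = R_f + β × MRP = 4.9565% + 0.66 × 6.5500% = 9.28%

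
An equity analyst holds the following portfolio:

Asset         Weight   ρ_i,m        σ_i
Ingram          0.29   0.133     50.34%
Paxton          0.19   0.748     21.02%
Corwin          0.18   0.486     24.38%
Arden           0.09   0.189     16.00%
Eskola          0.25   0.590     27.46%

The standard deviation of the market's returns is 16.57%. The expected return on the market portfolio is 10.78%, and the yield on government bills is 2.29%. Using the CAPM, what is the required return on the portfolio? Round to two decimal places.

β_Ingram = 0.133 × 50.34% / 16.57% = 0.4041
β_Paxton = 0.748 × 21.02% / 16.57% = 0.9489
β_Corwin = 0.486 × 24.38% / 16.57% = 0.7151
β_Arden = 0.189 × 16.00% / 16.57% = 0.1825
β_Eskola = 0.590 × 27.46% / 16.57% = 0.9778
β_P = Σ w_i β_i = 0.29×0.4041 + 0.19×0.9489 + 0.18×0.7151 + 0.09×0.1825 + 0.25×0.9778 = 0.6871
MRP = 10.78% − 2.29% = 8.49%
E(R_P) = R_f + β_P × MRP = 2.29% + 0.6871 × 8.49% = 8.12%

8.12%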